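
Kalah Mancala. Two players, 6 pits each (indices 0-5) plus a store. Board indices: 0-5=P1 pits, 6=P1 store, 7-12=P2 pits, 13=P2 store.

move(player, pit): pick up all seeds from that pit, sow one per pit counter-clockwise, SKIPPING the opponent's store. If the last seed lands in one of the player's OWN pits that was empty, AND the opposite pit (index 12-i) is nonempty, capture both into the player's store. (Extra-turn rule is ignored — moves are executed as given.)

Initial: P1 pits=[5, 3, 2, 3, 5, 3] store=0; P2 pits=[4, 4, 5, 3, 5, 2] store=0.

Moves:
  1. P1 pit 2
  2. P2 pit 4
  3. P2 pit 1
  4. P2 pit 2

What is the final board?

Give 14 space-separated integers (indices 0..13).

Answer: 7 5 1 4 6 3 0 4 0 0 5 2 5 2

Derivation:
Move 1: P1 pit2 -> P1=[5,3,0,4,6,3](0) P2=[4,4,5,3,5,2](0)
Move 2: P2 pit4 -> P1=[6,4,1,4,6,3](0) P2=[4,4,5,3,0,3](1)
Move 3: P2 pit1 -> P1=[6,4,1,4,6,3](0) P2=[4,0,6,4,1,4](1)
Move 4: P2 pit2 -> P1=[7,5,1,4,6,3](0) P2=[4,0,0,5,2,5](2)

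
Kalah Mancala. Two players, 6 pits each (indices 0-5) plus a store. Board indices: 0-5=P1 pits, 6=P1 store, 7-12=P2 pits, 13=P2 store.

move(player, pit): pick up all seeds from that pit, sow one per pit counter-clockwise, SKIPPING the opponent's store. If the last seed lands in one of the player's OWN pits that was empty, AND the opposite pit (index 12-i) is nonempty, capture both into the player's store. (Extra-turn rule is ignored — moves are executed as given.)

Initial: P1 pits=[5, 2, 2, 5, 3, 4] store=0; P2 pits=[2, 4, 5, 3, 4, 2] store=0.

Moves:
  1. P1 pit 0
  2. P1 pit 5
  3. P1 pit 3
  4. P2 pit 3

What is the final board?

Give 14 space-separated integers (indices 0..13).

Move 1: P1 pit0 -> P1=[0,3,3,6,4,5](0) P2=[2,4,5,3,4,2](0)
Move 2: P1 pit5 -> P1=[0,3,3,6,4,0](1) P2=[3,5,6,4,4,2](0)
Move 3: P1 pit3 -> P1=[0,3,3,0,5,1](2) P2=[4,6,7,4,4,2](0)
Move 4: P2 pit3 -> P1=[1,3,3,0,5,1](2) P2=[4,6,7,0,5,3](1)

Answer: 1 3 3 0 5 1 2 4 6 7 0 5 3 1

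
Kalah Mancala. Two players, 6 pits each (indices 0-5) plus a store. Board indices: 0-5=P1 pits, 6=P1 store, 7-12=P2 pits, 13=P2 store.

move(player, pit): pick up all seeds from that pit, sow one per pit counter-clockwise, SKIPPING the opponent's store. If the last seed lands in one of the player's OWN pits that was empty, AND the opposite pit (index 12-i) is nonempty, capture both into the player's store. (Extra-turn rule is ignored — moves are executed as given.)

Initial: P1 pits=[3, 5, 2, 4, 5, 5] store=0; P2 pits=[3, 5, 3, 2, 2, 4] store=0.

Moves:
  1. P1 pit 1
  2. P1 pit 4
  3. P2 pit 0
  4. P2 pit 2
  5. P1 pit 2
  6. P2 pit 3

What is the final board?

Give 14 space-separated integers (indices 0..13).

Answer: 5 1 0 6 1 8 2 0 7 0 0 5 6 2

Derivation:
Move 1: P1 pit1 -> P1=[3,0,3,5,6,6](1) P2=[3,5,3,2,2,4](0)
Move 2: P1 pit4 -> P1=[3,0,3,5,0,7](2) P2=[4,6,4,3,2,4](0)
Move 3: P2 pit0 -> P1=[3,0,3,5,0,7](2) P2=[0,7,5,4,3,4](0)
Move 4: P2 pit2 -> P1=[4,0,3,5,0,7](2) P2=[0,7,0,5,4,5](1)
Move 5: P1 pit2 -> P1=[4,0,0,6,1,8](2) P2=[0,7,0,5,4,5](1)
Move 6: P2 pit3 -> P1=[5,1,0,6,1,8](2) P2=[0,7,0,0,5,6](2)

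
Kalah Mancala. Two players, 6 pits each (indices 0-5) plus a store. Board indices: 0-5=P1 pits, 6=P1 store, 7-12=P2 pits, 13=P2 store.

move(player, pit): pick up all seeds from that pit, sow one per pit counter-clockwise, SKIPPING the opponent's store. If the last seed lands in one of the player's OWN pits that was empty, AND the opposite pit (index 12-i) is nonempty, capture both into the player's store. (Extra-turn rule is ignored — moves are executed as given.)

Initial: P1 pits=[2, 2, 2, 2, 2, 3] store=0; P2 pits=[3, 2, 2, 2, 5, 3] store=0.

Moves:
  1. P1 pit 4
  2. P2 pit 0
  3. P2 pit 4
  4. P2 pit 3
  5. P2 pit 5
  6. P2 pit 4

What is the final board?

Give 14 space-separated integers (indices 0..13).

Move 1: P1 pit4 -> P1=[2,2,2,2,0,4](1) P2=[3,2,2,2,5,3](0)
Move 2: P2 pit0 -> P1=[2,2,2,2,0,4](1) P2=[0,3,3,3,5,3](0)
Move 3: P2 pit4 -> P1=[3,3,3,2,0,4](1) P2=[0,3,3,3,0,4](1)
Move 4: P2 pit3 -> P1=[3,3,3,2,0,4](1) P2=[0,3,3,0,1,5](2)
Move 5: P2 pit5 -> P1=[4,4,4,3,0,4](1) P2=[0,3,3,0,1,0](3)
Move 6: P2 pit4 -> P1=[0,4,4,3,0,4](1) P2=[0,3,3,0,0,0](8)

Answer: 0 4 4 3 0 4 1 0 3 3 0 0 0 8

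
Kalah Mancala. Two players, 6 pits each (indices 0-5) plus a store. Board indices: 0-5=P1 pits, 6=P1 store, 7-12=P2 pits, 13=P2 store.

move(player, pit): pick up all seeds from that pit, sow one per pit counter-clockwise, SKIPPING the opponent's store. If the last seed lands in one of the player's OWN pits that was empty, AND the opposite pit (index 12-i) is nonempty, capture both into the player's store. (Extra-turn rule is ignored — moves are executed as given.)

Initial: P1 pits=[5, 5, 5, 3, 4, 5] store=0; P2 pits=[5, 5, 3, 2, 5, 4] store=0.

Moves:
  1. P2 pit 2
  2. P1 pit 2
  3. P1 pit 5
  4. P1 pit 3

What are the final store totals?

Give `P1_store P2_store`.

Answer: 3 0

Derivation:
Move 1: P2 pit2 -> P1=[5,5,5,3,4,5](0) P2=[5,5,0,3,6,5](0)
Move 2: P1 pit2 -> P1=[5,5,0,4,5,6](1) P2=[6,5,0,3,6,5](0)
Move 3: P1 pit5 -> P1=[5,5,0,4,5,0](2) P2=[7,6,1,4,7,5](0)
Move 4: P1 pit3 -> P1=[5,5,0,0,6,1](3) P2=[8,6,1,4,7,5](0)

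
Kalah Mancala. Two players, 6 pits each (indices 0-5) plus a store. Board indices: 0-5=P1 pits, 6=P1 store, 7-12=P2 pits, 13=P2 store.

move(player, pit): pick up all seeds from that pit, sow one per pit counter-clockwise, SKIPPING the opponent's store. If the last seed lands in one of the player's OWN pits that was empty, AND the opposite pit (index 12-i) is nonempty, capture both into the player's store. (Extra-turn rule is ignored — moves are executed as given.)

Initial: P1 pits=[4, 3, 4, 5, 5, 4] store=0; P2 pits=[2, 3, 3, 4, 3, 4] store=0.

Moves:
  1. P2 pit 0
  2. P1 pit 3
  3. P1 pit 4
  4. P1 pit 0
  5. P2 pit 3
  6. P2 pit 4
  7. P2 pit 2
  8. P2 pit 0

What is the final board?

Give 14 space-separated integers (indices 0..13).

Answer: 3 6 5 0 0 6 9 0 1 0 1 1 7 5

Derivation:
Move 1: P2 pit0 -> P1=[4,3,4,5,5,4](0) P2=[0,4,4,4,3,4](0)
Move 2: P1 pit3 -> P1=[4,3,4,0,6,5](1) P2=[1,5,4,4,3,4](0)
Move 3: P1 pit4 -> P1=[4,3,4,0,0,6](2) P2=[2,6,5,5,3,4](0)
Move 4: P1 pit0 -> P1=[0,4,5,1,0,6](9) P2=[2,0,5,5,3,4](0)
Move 5: P2 pit3 -> P1=[1,5,5,1,0,6](9) P2=[2,0,5,0,4,5](1)
Move 6: P2 pit4 -> P1=[2,6,5,1,0,6](9) P2=[2,0,5,0,0,6](2)
Move 7: P2 pit2 -> P1=[3,6,5,1,0,6](9) P2=[2,0,0,1,1,7](3)
Move 8: P2 pit0 -> P1=[3,6,5,0,0,6](9) P2=[0,1,0,1,1,7](5)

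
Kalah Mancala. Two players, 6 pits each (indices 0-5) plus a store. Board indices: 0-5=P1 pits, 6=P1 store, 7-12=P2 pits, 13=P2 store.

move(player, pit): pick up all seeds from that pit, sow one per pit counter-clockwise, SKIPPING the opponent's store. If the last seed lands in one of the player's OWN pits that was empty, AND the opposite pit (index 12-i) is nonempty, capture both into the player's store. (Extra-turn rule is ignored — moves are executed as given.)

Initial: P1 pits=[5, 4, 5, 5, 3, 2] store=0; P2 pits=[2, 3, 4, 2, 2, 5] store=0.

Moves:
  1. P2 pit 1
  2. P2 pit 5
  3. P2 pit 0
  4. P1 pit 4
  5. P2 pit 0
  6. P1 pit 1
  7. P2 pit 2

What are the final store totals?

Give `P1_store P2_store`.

Move 1: P2 pit1 -> P1=[5,4,5,5,3,2](0) P2=[2,0,5,3,3,5](0)
Move 2: P2 pit5 -> P1=[6,5,6,6,3,2](0) P2=[2,0,5,3,3,0](1)
Move 3: P2 pit0 -> P1=[6,5,6,6,3,2](0) P2=[0,1,6,3,3,0](1)
Move 4: P1 pit4 -> P1=[6,5,6,6,0,3](1) P2=[1,1,6,3,3,0](1)
Move 5: P2 pit0 -> P1=[6,5,6,6,0,3](1) P2=[0,2,6,3,3,0](1)
Move 6: P1 pit1 -> P1=[6,0,7,7,1,4](2) P2=[0,2,6,3,3,0](1)
Move 7: P2 pit2 -> P1=[7,1,7,7,1,4](2) P2=[0,2,0,4,4,1](2)

Answer: 2 2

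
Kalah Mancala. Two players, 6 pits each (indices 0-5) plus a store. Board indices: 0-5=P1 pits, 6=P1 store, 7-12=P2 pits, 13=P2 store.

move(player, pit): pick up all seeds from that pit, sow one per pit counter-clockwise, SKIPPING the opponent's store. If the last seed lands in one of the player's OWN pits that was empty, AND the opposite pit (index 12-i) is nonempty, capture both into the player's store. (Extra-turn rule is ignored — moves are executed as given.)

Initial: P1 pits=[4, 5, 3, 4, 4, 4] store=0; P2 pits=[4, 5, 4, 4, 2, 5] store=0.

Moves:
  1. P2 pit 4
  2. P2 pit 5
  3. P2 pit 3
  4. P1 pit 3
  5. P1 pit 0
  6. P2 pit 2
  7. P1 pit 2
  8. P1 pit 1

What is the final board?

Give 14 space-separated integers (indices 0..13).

Answer: 0 0 1 3 9 8 4 7 7 0 1 2 2 4

Derivation:
Move 1: P2 pit4 -> P1=[4,5,3,4,4,4](0) P2=[4,5,4,4,0,6](1)
Move 2: P2 pit5 -> P1=[5,6,4,5,5,4](0) P2=[4,5,4,4,0,0](2)
Move 3: P2 pit3 -> P1=[6,6,4,5,5,4](0) P2=[4,5,4,0,1,1](3)
Move 4: P1 pit3 -> P1=[6,6,4,0,6,5](1) P2=[5,6,4,0,1,1](3)
Move 5: P1 pit0 -> P1=[0,7,5,1,7,6](2) P2=[5,6,4,0,1,1](3)
Move 6: P2 pit2 -> P1=[0,7,5,1,7,6](2) P2=[5,6,0,1,2,2](4)
Move 7: P1 pit2 -> P1=[0,7,0,2,8,7](3) P2=[6,6,0,1,2,2](4)
Move 8: P1 pit1 -> P1=[0,0,1,3,9,8](4) P2=[7,7,0,1,2,2](4)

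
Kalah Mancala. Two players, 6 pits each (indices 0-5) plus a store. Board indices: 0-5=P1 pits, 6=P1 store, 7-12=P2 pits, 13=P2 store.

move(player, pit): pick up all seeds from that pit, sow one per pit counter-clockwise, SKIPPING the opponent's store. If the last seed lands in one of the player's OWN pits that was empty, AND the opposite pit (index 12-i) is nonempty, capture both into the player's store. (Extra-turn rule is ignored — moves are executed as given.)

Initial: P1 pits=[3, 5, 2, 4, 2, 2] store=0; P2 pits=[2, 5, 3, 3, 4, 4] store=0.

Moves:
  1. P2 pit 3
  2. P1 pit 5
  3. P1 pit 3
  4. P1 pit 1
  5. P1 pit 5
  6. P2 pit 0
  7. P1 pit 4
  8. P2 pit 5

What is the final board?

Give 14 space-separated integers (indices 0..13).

Move 1: P2 pit3 -> P1=[3,5,2,4,2,2](0) P2=[2,5,3,0,5,5](1)
Move 2: P1 pit5 -> P1=[3,5,2,4,2,0](1) P2=[3,5,3,0,5,5](1)
Move 3: P1 pit3 -> P1=[3,5,2,0,3,1](2) P2=[4,5,3,0,5,5](1)
Move 4: P1 pit1 -> P1=[3,0,3,1,4,2](3) P2=[4,5,3,0,5,5](1)
Move 5: P1 pit5 -> P1=[3,0,3,1,4,0](4) P2=[5,5,3,0,5,5](1)
Move 6: P2 pit0 -> P1=[3,0,3,1,4,0](4) P2=[0,6,4,1,6,6](1)
Move 7: P1 pit4 -> P1=[3,0,3,1,0,1](5) P2=[1,7,4,1,6,6](1)
Move 8: P2 pit5 -> P1=[4,1,4,2,1,1](5) P2=[1,7,4,1,6,0](2)

Answer: 4 1 4 2 1 1 5 1 7 4 1 6 0 2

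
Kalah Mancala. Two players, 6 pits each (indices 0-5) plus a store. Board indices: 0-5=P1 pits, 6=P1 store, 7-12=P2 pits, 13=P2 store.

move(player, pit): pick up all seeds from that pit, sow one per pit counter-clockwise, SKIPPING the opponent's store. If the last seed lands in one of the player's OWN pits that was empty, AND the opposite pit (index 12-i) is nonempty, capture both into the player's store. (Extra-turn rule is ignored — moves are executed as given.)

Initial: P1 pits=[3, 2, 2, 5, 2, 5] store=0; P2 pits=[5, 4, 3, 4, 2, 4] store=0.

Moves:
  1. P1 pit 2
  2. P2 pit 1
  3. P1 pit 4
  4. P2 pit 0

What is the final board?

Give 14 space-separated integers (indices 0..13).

Answer: 3 2 0 6 0 6 1 0 1 5 6 4 6 1

Derivation:
Move 1: P1 pit2 -> P1=[3,2,0,6,3,5](0) P2=[5,4,3,4,2,4](0)
Move 2: P2 pit1 -> P1=[3,2,0,6,3,5](0) P2=[5,0,4,5,3,5](0)
Move 3: P1 pit4 -> P1=[3,2,0,6,0,6](1) P2=[6,0,4,5,3,5](0)
Move 4: P2 pit0 -> P1=[3,2,0,6,0,6](1) P2=[0,1,5,6,4,6](1)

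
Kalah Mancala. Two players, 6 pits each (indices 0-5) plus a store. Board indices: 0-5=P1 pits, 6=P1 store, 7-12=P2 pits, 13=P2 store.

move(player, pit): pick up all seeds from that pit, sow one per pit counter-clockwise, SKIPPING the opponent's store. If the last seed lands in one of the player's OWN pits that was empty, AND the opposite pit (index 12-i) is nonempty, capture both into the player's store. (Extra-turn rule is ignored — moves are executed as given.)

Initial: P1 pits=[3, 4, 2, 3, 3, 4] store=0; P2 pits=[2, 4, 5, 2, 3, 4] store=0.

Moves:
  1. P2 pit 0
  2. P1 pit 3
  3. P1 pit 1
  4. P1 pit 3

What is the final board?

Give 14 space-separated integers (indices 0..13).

Answer: 3 0 3 0 6 6 1 0 5 6 2 3 4 0

Derivation:
Move 1: P2 pit0 -> P1=[3,4,2,3,3,4](0) P2=[0,5,6,2,3,4](0)
Move 2: P1 pit3 -> P1=[3,4,2,0,4,5](1) P2=[0,5,6,2,3,4](0)
Move 3: P1 pit1 -> P1=[3,0,3,1,5,6](1) P2=[0,5,6,2,3,4](0)
Move 4: P1 pit3 -> P1=[3,0,3,0,6,6](1) P2=[0,5,6,2,3,4](0)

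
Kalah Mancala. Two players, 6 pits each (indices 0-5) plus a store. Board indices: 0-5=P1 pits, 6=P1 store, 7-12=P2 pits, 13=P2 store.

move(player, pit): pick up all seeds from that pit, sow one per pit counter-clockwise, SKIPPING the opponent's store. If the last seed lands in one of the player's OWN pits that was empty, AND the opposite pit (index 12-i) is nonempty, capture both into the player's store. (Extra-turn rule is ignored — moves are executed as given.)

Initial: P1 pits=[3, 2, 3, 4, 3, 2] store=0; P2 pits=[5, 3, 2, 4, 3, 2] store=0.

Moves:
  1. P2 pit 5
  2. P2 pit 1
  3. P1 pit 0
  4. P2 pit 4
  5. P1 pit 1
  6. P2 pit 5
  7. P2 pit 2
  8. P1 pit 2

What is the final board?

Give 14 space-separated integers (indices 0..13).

Move 1: P2 pit5 -> P1=[4,2,3,4,3,2](0) P2=[5,3,2,4,3,0](1)
Move 2: P2 pit1 -> P1=[4,2,3,4,3,2](0) P2=[5,0,3,5,4,0](1)
Move 3: P1 pit0 -> P1=[0,3,4,5,4,2](0) P2=[5,0,3,5,4,0](1)
Move 4: P2 pit4 -> P1=[1,4,4,5,4,2](0) P2=[5,0,3,5,0,1](2)
Move 5: P1 pit1 -> P1=[1,0,5,6,5,3](0) P2=[5,0,3,5,0,1](2)
Move 6: P2 pit5 -> P1=[1,0,5,6,5,3](0) P2=[5,0,3,5,0,0](3)
Move 7: P2 pit2 -> P1=[0,0,5,6,5,3](0) P2=[5,0,0,6,1,0](5)
Move 8: P1 pit2 -> P1=[0,0,0,7,6,4](1) P2=[6,0,0,6,1,0](5)

Answer: 0 0 0 7 6 4 1 6 0 0 6 1 0 5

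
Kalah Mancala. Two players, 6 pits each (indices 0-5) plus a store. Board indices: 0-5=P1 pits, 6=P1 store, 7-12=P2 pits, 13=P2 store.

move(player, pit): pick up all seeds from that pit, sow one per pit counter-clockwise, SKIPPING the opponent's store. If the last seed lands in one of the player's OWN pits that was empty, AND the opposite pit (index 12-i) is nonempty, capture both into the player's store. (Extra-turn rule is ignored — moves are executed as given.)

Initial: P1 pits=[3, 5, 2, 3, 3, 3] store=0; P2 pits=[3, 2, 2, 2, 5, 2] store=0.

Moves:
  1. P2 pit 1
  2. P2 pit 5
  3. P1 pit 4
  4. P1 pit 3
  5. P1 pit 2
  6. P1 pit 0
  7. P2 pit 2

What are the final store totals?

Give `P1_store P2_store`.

Answer: 2 1

Derivation:
Move 1: P2 pit1 -> P1=[3,5,2,3,3,3](0) P2=[3,0,3,3,5,2](0)
Move 2: P2 pit5 -> P1=[4,5,2,3,3,3](0) P2=[3,0,3,3,5,0](1)
Move 3: P1 pit4 -> P1=[4,5,2,3,0,4](1) P2=[4,0,3,3,5,0](1)
Move 4: P1 pit3 -> P1=[4,5,2,0,1,5](2) P2=[4,0,3,3,5,0](1)
Move 5: P1 pit2 -> P1=[4,5,0,1,2,5](2) P2=[4,0,3,3,5,0](1)
Move 6: P1 pit0 -> P1=[0,6,1,2,3,5](2) P2=[4,0,3,3,5,0](1)
Move 7: P2 pit2 -> P1=[0,6,1,2,3,5](2) P2=[4,0,0,4,6,1](1)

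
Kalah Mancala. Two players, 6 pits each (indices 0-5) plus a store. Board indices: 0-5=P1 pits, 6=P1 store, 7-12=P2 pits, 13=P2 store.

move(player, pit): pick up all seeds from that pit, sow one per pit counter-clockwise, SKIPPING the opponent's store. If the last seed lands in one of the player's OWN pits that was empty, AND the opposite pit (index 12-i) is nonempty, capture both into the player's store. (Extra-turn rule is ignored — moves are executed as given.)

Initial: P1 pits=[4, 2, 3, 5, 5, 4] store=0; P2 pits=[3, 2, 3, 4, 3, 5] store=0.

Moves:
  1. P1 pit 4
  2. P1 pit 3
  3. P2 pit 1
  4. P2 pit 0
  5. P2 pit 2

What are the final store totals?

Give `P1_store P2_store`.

Move 1: P1 pit4 -> P1=[4,2,3,5,0,5](1) P2=[4,3,4,4,3,5](0)
Move 2: P1 pit3 -> P1=[4,2,3,0,1,6](2) P2=[5,4,4,4,3,5](0)
Move 3: P2 pit1 -> P1=[4,2,3,0,1,6](2) P2=[5,0,5,5,4,6](0)
Move 4: P2 pit0 -> P1=[4,2,3,0,1,6](2) P2=[0,1,6,6,5,7](0)
Move 5: P2 pit2 -> P1=[5,3,3,0,1,6](2) P2=[0,1,0,7,6,8](1)

Answer: 2 1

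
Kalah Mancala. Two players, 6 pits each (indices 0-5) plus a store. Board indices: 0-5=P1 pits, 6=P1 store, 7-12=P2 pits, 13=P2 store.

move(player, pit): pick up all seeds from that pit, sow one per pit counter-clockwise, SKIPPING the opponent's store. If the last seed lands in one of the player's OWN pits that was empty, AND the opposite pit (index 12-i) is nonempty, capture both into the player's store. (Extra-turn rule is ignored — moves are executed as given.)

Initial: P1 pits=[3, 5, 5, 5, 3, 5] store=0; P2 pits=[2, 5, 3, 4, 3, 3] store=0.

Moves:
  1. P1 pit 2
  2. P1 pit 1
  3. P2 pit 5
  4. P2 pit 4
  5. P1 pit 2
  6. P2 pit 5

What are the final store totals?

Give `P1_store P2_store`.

Answer: 2 3

Derivation:
Move 1: P1 pit2 -> P1=[3,5,0,6,4,6](1) P2=[3,5,3,4,3,3](0)
Move 2: P1 pit1 -> P1=[3,0,1,7,5,7](2) P2=[3,5,3,4,3,3](0)
Move 3: P2 pit5 -> P1=[4,1,1,7,5,7](2) P2=[3,5,3,4,3,0](1)
Move 4: P2 pit4 -> P1=[5,1,1,7,5,7](2) P2=[3,5,3,4,0,1](2)
Move 5: P1 pit2 -> P1=[5,1,0,8,5,7](2) P2=[3,5,3,4,0,1](2)
Move 6: P2 pit5 -> P1=[5,1,0,8,5,7](2) P2=[3,5,3,4,0,0](3)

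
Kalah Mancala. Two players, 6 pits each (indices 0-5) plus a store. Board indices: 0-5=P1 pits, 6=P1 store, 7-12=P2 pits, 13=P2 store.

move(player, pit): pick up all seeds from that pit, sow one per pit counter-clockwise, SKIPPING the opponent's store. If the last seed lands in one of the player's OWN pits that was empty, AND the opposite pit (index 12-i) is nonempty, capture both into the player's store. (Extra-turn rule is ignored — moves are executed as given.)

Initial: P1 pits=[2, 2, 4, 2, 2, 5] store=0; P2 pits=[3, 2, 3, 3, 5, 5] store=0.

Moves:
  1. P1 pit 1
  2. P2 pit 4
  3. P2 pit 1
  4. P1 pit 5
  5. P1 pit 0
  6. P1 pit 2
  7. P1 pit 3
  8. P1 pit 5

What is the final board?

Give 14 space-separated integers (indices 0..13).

Move 1: P1 pit1 -> P1=[2,0,5,3,2,5](0) P2=[3,2,3,3,5,5](0)
Move 2: P2 pit4 -> P1=[3,1,6,3,2,5](0) P2=[3,2,3,3,0,6](1)
Move 3: P2 pit1 -> P1=[3,1,6,3,2,5](0) P2=[3,0,4,4,0,6](1)
Move 4: P1 pit5 -> P1=[3,1,6,3,2,0](1) P2=[4,1,5,5,0,6](1)
Move 5: P1 pit0 -> P1=[0,2,7,4,2,0](1) P2=[4,1,5,5,0,6](1)
Move 6: P1 pit2 -> P1=[0,2,0,5,3,1](2) P2=[5,2,6,5,0,6](1)
Move 7: P1 pit3 -> P1=[0,2,0,0,4,2](3) P2=[6,3,6,5,0,6](1)
Move 8: P1 pit5 -> P1=[0,2,0,0,4,0](4) P2=[7,3,6,5,0,6](1)

Answer: 0 2 0 0 4 0 4 7 3 6 5 0 6 1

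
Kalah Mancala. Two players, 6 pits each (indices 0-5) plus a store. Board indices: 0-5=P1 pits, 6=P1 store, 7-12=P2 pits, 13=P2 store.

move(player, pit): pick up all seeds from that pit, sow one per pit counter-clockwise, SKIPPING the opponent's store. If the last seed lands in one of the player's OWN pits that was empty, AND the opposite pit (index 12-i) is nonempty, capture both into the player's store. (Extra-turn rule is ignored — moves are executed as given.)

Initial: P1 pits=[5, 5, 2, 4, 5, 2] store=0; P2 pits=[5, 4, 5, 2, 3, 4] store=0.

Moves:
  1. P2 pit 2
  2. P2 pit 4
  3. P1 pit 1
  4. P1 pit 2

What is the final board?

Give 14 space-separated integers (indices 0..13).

Answer: 7 0 0 6 7 4 1 6 4 0 3 0 6 2

Derivation:
Move 1: P2 pit2 -> P1=[6,5,2,4,5,2](0) P2=[5,4,0,3,4,5](1)
Move 2: P2 pit4 -> P1=[7,6,2,4,5,2](0) P2=[5,4,0,3,0,6](2)
Move 3: P1 pit1 -> P1=[7,0,3,5,6,3](1) P2=[6,4,0,3,0,6](2)
Move 4: P1 pit2 -> P1=[7,0,0,6,7,4](1) P2=[6,4,0,3,0,6](2)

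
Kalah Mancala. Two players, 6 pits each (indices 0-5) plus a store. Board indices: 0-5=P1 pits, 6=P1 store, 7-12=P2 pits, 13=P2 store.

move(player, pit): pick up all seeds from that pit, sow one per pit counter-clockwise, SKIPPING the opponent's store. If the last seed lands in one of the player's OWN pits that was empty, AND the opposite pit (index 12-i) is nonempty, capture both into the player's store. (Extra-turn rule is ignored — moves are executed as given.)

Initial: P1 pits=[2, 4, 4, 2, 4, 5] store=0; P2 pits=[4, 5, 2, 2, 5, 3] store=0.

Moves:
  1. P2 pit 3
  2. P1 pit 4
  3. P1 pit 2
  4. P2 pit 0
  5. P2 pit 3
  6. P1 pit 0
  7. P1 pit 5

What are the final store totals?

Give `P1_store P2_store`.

Answer: 3 0

Derivation:
Move 1: P2 pit3 -> P1=[2,4,4,2,4,5](0) P2=[4,5,2,0,6,4](0)
Move 2: P1 pit4 -> P1=[2,4,4,2,0,6](1) P2=[5,6,2,0,6,4](0)
Move 3: P1 pit2 -> P1=[2,4,0,3,1,7](2) P2=[5,6,2,0,6,4](0)
Move 4: P2 pit0 -> P1=[2,4,0,3,1,7](2) P2=[0,7,3,1,7,5](0)
Move 5: P2 pit3 -> P1=[2,4,0,3,1,7](2) P2=[0,7,3,0,8,5](0)
Move 6: P1 pit0 -> P1=[0,5,1,3,1,7](2) P2=[0,7,3,0,8,5](0)
Move 7: P1 pit5 -> P1=[0,5,1,3,1,0](3) P2=[1,8,4,1,9,6](0)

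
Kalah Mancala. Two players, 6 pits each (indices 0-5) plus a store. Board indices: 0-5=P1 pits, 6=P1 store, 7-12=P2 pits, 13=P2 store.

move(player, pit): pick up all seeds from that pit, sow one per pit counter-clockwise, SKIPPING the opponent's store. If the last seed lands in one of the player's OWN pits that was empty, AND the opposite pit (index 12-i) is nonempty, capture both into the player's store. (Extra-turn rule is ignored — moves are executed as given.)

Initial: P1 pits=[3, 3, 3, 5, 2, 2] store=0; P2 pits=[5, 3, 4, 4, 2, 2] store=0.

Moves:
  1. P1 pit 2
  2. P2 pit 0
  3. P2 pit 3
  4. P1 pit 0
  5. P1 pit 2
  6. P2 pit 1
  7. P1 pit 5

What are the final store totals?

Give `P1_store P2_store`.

Move 1: P1 pit2 -> P1=[3,3,0,6,3,3](0) P2=[5,3,4,4,2,2](0)
Move 2: P2 pit0 -> P1=[3,3,0,6,3,3](0) P2=[0,4,5,5,3,3](0)
Move 3: P2 pit3 -> P1=[4,4,0,6,3,3](0) P2=[0,4,5,0,4,4](1)
Move 4: P1 pit0 -> P1=[0,5,1,7,4,3](0) P2=[0,4,5,0,4,4](1)
Move 5: P1 pit2 -> P1=[0,5,0,8,4,3](0) P2=[0,4,5,0,4,4](1)
Move 6: P2 pit1 -> P1=[0,5,0,8,4,3](0) P2=[0,0,6,1,5,5](1)
Move 7: P1 pit5 -> P1=[0,5,0,8,4,0](1) P2=[1,1,6,1,5,5](1)

Answer: 1 1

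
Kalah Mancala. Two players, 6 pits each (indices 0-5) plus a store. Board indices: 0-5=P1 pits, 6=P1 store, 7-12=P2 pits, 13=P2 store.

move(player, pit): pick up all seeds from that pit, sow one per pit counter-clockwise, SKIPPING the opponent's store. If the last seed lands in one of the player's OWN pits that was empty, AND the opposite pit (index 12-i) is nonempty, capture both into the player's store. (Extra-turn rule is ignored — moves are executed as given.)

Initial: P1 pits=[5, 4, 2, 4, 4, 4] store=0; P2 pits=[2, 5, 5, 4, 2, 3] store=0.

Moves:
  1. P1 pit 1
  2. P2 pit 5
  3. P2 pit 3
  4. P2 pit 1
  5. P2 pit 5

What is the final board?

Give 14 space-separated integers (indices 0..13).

Answer: 8 1 3 5 5 5 0 2 0 6 1 4 0 4

Derivation:
Move 1: P1 pit1 -> P1=[5,0,3,5,5,5](0) P2=[2,5,5,4,2,3](0)
Move 2: P2 pit5 -> P1=[6,1,3,5,5,5](0) P2=[2,5,5,4,2,0](1)
Move 3: P2 pit3 -> P1=[7,1,3,5,5,5](0) P2=[2,5,5,0,3,1](2)
Move 4: P2 pit1 -> P1=[7,1,3,5,5,5](0) P2=[2,0,6,1,4,2](3)
Move 5: P2 pit5 -> P1=[8,1,3,5,5,5](0) P2=[2,0,6,1,4,0](4)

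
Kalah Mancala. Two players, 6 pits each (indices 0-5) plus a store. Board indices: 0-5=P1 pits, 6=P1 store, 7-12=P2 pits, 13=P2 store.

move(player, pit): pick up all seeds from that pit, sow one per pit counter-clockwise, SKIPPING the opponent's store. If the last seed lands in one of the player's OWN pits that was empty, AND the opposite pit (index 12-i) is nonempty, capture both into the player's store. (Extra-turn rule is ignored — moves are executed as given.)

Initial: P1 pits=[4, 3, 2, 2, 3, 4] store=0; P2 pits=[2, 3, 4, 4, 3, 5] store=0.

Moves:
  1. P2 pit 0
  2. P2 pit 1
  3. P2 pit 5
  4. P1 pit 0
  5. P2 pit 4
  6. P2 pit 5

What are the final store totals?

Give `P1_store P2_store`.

Move 1: P2 pit0 -> P1=[4,3,2,2,3,4](0) P2=[0,4,5,4,3,5](0)
Move 2: P2 pit1 -> P1=[4,3,2,2,3,4](0) P2=[0,0,6,5,4,6](0)
Move 3: P2 pit5 -> P1=[5,4,3,3,4,4](0) P2=[0,0,6,5,4,0](1)
Move 4: P1 pit0 -> P1=[0,5,4,4,5,5](0) P2=[0,0,6,5,4,0](1)
Move 5: P2 pit4 -> P1=[1,6,4,4,5,5](0) P2=[0,0,6,5,0,1](2)
Move 6: P2 pit5 -> P1=[1,6,4,4,5,5](0) P2=[0,0,6,5,0,0](3)

Answer: 0 3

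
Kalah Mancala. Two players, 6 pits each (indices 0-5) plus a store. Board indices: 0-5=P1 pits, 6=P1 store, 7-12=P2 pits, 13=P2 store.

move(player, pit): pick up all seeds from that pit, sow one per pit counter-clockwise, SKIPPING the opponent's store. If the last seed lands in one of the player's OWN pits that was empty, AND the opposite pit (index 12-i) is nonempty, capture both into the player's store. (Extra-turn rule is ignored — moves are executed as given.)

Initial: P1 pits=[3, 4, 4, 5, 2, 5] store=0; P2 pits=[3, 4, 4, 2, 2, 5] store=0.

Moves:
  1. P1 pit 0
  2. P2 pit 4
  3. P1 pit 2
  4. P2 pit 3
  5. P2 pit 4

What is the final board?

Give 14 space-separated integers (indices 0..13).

Answer: 0 5 0 7 3 6 1 4 4 4 0 0 8 1

Derivation:
Move 1: P1 pit0 -> P1=[0,5,5,6,2,5](0) P2=[3,4,4,2,2,5](0)
Move 2: P2 pit4 -> P1=[0,5,5,6,2,5](0) P2=[3,4,4,2,0,6](1)
Move 3: P1 pit2 -> P1=[0,5,0,7,3,6](1) P2=[4,4,4,2,0,6](1)
Move 4: P2 pit3 -> P1=[0,5,0,7,3,6](1) P2=[4,4,4,0,1,7](1)
Move 5: P2 pit4 -> P1=[0,5,0,7,3,6](1) P2=[4,4,4,0,0,8](1)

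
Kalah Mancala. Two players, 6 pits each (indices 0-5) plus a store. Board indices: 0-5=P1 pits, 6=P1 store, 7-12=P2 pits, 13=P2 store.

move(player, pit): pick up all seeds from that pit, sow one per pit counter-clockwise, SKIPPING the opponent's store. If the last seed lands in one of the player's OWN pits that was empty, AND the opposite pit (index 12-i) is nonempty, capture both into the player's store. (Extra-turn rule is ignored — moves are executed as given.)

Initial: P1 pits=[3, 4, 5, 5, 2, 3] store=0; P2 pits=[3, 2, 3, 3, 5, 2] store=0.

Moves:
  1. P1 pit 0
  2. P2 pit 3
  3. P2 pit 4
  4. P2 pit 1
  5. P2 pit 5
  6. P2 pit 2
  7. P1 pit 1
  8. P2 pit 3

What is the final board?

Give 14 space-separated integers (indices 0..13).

Answer: 2 0 2 8 3 4 1 4 1 0 0 2 1 12

Derivation:
Move 1: P1 pit0 -> P1=[0,5,6,6,2,3](0) P2=[3,2,3,3,5,2](0)
Move 2: P2 pit3 -> P1=[0,5,6,6,2,3](0) P2=[3,2,3,0,6,3](1)
Move 3: P2 pit4 -> P1=[1,6,7,7,2,3](0) P2=[3,2,3,0,0,4](2)
Move 4: P2 pit1 -> P1=[1,6,0,7,2,3](0) P2=[3,0,4,0,0,4](10)
Move 5: P2 pit5 -> P1=[2,7,1,7,2,3](0) P2=[3,0,4,0,0,0](11)
Move 6: P2 pit2 -> P1=[2,7,1,7,2,3](0) P2=[3,0,0,1,1,1](12)
Move 7: P1 pit1 -> P1=[2,0,2,8,3,4](1) P2=[4,1,0,1,1,1](12)
Move 8: P2 pit3 -> P1=[2,0,2,8,3,4](1) P2=[4,1,0,0,2,1](12)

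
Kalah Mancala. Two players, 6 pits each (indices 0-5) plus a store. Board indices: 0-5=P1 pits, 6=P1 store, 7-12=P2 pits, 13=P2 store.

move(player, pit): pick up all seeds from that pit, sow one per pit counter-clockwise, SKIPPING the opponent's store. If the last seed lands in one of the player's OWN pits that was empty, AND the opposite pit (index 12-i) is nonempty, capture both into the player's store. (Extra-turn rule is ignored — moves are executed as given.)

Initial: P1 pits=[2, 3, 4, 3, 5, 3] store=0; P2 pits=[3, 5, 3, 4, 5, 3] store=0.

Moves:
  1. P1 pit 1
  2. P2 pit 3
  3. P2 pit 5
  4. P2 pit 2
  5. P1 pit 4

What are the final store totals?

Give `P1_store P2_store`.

Move 1: P1 pit1 -> P1=[2,0,5,4,6,3](0) P2=[3,5,3,4,5,3](0)
Move 2: P2 pit3 -> P1=[3,0,5,4,6,3](0) P2=[3,5,3,0,6,4](1)
Move 3: P2 pit5 -> P1=[4,1,6,4,6,3](0) P2=[3,5,3,0,6,0](2)
Move 4: P2 pit2 -> P1=[0,1,6,4,6,3](0) P2=[3,5,0,1,7,0](7)
Move 5: P1 pit4 -> P1=[0,1,6,4,0,4](1) P2=[4,6,1,2,7,0](7)

Answer: 1 7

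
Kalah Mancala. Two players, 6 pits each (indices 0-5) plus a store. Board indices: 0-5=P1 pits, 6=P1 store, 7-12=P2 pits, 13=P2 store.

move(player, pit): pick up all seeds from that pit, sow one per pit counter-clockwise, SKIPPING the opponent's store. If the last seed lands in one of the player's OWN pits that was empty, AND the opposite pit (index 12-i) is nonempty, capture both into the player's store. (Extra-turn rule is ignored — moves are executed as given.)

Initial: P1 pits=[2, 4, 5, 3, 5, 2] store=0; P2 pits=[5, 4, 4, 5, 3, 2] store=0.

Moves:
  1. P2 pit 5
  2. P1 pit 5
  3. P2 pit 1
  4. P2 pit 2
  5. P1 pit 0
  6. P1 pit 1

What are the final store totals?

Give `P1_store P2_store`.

Move 1: P2 pit5 -> P1=[3,4,5,3,5,2](0) P2=[5,4,4,5,3,0](1)
Move 2: P1 pit5 -> P1=[3,4,5,3,5,0](1) P2=[6,4,4,5,3,0](1)
Move 3: P2 pit1 -> P1=[0,4,5,3,5,0](1) P2=[6,0,5,6,4,0](5)
Move 4: P2 pit2 -> P1=[1,4,5,3,5,0](1) P2=[6,0,0,7,5,1](6)
Move 5: P1 pit0 -> P1=[0,5,5,3,5,0](1) P2=[6,0,0,7,5,1](6)
Move 6: P1 pit1 -> P1=[0,0,6,4,6,1](2) P2=[6,0,0,7,5,1](6)

Answer: 2 6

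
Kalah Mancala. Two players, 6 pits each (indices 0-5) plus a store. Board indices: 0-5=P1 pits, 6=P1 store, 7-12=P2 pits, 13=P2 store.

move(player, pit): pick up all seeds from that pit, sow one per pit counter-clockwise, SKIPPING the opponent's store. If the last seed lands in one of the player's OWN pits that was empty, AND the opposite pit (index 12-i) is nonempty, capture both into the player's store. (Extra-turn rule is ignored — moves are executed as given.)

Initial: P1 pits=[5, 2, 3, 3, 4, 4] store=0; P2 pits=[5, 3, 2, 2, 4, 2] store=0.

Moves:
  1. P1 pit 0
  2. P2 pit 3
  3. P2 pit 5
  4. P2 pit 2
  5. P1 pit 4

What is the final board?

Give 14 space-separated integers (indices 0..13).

Move 1: P1 pit0 -> P1=[0,3,4,4,5,5](0) P2=[5,3,2,2,4,2](0)
Move 2: P2 pit3 -> P1=[0,3,4,4,5,5](0) P2=[5,3,2,0,5,3](0)
Move 3: P2 pit5 -> P1=[1,4,4,4,5,5](0) P2=[5,3,2,0,5,0](1)
Move 4: P2 pit2 -> P1=[1,4,4,4,5,5](0) P2=[5,3,0,1,6,0](1)
Move 5: P1 pit4 -> P1=[1,4,4,4,0,6](1) P2=[6,4,1,1,6,0](1)

Answer: 1 4 4 4 0 6 1 6 4 1 1 6 0 1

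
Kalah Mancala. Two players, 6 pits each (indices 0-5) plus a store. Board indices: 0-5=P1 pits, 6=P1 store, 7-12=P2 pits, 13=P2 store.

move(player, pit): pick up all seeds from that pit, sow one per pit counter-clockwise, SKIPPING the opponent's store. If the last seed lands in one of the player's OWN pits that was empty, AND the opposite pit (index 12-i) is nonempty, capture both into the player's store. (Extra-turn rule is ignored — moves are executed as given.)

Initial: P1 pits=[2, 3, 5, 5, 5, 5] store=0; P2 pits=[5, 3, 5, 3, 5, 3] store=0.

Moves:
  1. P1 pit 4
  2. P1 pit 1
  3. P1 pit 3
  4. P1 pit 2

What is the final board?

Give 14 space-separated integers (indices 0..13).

Move 1: P1 pit4 -> P1=[2,3,5,5,0,6](1) P2=[6,4,6,3,5,3](0)
Move 2: P1 pit1 -> P1=[2,0,6,6,0,6](6) P2=[6,0,6,3,5,3](0)
Move 3: P1 pit3 -> P1=[2,0,6,0,1,7](7) P2=[7,1,7,3,5,3](0)
Move 4: P1 pit2 -> P1=[2,0,0,1,2,8](8) P2=[8,2,7,3,5,3](0)

Answer: 2 0 0 1 2 8 8 8 2 7 3 5 3 0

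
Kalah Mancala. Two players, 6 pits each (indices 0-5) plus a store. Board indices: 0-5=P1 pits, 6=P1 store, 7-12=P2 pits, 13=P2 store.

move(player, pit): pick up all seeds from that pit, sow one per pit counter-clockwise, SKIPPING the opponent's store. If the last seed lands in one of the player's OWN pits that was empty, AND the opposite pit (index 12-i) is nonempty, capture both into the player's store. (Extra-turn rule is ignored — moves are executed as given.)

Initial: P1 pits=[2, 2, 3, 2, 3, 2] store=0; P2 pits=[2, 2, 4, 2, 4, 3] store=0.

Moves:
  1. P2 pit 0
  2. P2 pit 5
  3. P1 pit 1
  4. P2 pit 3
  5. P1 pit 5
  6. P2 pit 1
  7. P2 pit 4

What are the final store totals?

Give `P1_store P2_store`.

Answer: 1 6

Derivation:
Move 1: P2 pit0 -> P1=[2,2,3,2,3,2](0) P2=[0,3,5,2,4,3](0)
Move 2: P2 pit5 -> P1=[3,3,3,2,3,2](0) P2=[0,3,5,2,4,0](1)
Move 3: P1 pit1 -> P1=[3,0,4,3,4,2](0) P2=[0,3,5,2,4,0](1)
Move 4: P2 pit3 -> P1=[0,0,4,3,4,2](0) P2=[0,3,5,0,5,0](5)
Move 5: P1 pit5 -> P1=[0,0,4,3,4,0](1) P2=[1,3,5,0,5,0](5)
Move 6: P2 pit1 -> P1=[0,0,4,3,4,0](1) P2=[1,0,6,1,6,0](5)
Move 7: P2 pit4 -> P1=[1,1,5,4,4,0](1) P2=[1,0,6,1,0,1](6)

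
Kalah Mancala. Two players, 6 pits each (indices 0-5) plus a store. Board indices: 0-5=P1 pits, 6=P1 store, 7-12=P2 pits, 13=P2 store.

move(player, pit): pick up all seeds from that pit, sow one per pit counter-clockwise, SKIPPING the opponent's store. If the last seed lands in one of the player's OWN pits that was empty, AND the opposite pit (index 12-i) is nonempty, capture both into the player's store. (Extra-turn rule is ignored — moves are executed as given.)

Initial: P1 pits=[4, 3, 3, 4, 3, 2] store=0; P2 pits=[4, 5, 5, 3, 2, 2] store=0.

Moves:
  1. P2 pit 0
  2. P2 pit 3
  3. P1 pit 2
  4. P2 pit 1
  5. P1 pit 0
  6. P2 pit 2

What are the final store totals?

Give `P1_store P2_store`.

Move 1: P2 pit0 -> P1=[4,3,3,4,3,2](0) P2=[0,6,6,4,3,2](0)
Move 2: P2 pit3 -> P1=[5,3,3,4,3,2](0) P2=[0,6,6,0,4,3](1)
Move 3: P1 pit2 -> P1=[5,3,0,5,4,3](0) P2=[0,6,6,0,4,3](1)
Move 4: P2 pit1 -> P1=[6,3,0,5,4,3](0) P2=[0,0,7,1,5,4](2)
Move 5: P1 pit0 -> P1=[0,4,1,6,5,4](1) P2=[0,0,7,1,5,4](2)
Move 6: P2 pit2 -> P1=[1,5,2,6,5,4](1) P2=[0,0,0,2,6,5](3)

Answer: 1 3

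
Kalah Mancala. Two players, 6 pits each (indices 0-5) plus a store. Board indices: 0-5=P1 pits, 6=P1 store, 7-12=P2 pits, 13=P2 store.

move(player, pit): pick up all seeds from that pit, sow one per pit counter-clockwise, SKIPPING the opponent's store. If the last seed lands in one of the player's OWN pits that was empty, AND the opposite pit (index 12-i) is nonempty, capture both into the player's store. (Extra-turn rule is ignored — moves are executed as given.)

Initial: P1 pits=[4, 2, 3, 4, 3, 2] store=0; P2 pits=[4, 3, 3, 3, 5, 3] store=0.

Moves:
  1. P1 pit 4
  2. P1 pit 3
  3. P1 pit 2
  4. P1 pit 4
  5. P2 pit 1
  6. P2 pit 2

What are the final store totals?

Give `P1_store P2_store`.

Move 1: P1 pit4 -> P1=[4,2,3,4,0,3](1) P2=[5,3,3,3,5,3](0)
Move 2: P1 pit3 -> P1=[4,2,3,0,1,4](2) P2=[6,3,3,3,5,3](0)
Move 3: P1 pit2 -> P1=[4,2,0,1,2,5](2) P2=[6,3,3,3,5,3](0)
Move 4: P1 pit4 -> P1=[4,2,0,1,0,6](3) P2=[6,3,3,3,5,3](0)
Move 5: P2 pit1 -> P1=[4,2,0,1,0,6](3) P2=[6,0,4,4,6,3](0)
Move 6: P2 pit2 -> P1=[4,2,0,1,0,6](3) P2=[6,0,0,5,7,4](1)

Answer: 3 1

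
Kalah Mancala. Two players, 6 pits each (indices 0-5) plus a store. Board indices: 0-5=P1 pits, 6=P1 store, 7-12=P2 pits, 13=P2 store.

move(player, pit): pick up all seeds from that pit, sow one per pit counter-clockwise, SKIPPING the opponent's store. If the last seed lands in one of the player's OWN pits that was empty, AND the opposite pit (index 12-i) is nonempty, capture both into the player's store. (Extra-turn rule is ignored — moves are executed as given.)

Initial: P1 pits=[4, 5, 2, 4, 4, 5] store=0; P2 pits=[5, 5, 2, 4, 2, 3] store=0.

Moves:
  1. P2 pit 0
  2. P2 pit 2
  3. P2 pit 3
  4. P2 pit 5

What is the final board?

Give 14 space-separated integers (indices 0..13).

Move 1: P2 pit0 -> P1=[4,5,2,4,4,5](0) P2=[0,6,3,5,3,4](0)
Move 2: P2 pit2 -> P1=[4,5,2,4,4,5](0) P2=[0,6,0,6,4,5](0)
Move 3: P2 pit3 -> P1=[5,6,3,4,4,5](0) P2=[0,6,0,0,5,6](1)
Move 4: P2 pit5 -> P1=[6,7,4,5,5,5](0) P2=[0,6,0,0,5,0](2)

Answer: 6 7 4 5 5 5 0 0 6 0 0 5 0 2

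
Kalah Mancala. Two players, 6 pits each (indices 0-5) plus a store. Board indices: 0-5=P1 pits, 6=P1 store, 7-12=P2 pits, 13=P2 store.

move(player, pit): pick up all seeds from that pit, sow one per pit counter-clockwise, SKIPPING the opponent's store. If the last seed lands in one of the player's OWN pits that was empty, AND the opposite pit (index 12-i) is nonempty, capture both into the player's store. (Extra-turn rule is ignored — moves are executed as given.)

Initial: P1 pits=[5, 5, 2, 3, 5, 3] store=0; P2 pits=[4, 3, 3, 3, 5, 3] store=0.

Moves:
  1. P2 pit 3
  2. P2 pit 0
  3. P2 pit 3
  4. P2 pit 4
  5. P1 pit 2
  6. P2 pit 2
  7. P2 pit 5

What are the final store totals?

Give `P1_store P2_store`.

Answer: 0 4

Derivation:
Move 1: P2 pit3 -> P1=[5,5,2,3,5,3](0) P2=[4,3,3,0,6,4](1)
Move 2: P2 pit0 -> P1=[5,5,2,3,5,3](0) P2=[0,4,4,1,7,4](1)
Move 3: P2 pit3 -> P1=[5,5,2,3,5,3](0) P2=[0,4,4,0,8,4](1)
Move 4: P2 pit4 -> P1=[6,6,3,4,6,4](0) P2=[0,4,4,0,0,5](2)
Move 5: P1 pit2 -> P1=[6,6,0,5,7,5](0) P2=[0,4,4,0,0,5](2)
Move 6: P2 pit2 -> P1=[6,6,0,5,7,5](0) P2=[0,4,0,1,1,6](3)
Move 7: P2 pit5 -> P1=[7,7,1,6,8,5](0) P2=[0,4,0,1,1,0](4)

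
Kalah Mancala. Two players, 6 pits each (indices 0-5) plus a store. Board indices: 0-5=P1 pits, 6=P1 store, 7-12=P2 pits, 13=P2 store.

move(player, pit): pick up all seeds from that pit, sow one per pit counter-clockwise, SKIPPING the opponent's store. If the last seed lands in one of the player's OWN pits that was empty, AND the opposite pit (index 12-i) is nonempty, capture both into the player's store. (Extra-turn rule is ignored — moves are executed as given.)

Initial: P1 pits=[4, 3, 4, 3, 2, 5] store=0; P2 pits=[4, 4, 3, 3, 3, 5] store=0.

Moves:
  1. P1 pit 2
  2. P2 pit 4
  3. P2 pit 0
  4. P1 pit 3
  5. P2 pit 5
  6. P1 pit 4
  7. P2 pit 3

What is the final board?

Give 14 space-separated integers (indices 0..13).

Move 1: P1 pit2 -> P1=[4,3,0,4,3,6](1) P2=[4,4,3,3,3,5](0)
Move 2: P2 pit4 -> P1=[5,3,0,4,3,6](1) P2=[4,4,3,3,0,6](1)
Move 3: P2 pit0 -> P1=[5,0,0,4,3,6](1) P2=[0,5,4,4,0,6](5)
Move 4: P1 pit3 -> P1=[5,0,0,0,4,7](2) P2=[1,5,4,4,0,6](5)
Move 5: P2 pit5 -> P1=[6,1,1,1,5,7](2) P2=[1,5,4,4,0,0](6)
Move 6: P1 pit4 -> P1=[6,1,1,1,0,8](3) P2=[2,6,5,4,0,0](6)
Move 7: P2 pit3 -> P1=[7,1,1,1,0,8](3) P2=[2,6,5,0,1,1](7)

Answer: 7 1 1 1 0 8 3 2 6 5 0 1 1 7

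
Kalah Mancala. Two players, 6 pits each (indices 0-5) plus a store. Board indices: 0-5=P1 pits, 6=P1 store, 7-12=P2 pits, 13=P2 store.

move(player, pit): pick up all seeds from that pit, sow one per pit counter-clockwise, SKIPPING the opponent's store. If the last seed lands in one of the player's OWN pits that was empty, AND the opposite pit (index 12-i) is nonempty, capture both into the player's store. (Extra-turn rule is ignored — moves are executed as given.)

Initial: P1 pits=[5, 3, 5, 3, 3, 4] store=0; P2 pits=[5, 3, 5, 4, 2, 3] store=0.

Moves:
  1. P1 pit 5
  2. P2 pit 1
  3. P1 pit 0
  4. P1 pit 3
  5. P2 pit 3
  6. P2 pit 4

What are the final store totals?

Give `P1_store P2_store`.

Move 1: P1 pit5 -> P1=[5,3,5,3,3,0](1) P2=[6,4,6,4,2,3](0)
Move 2: P2 pit1 -> P1=[5,3,5,3,3,0](1) P2=[6,0,7,5,3,4](0)
Move 3: P1 pit0 -> P1=[0,4,6,4,4,0](8) P2=[0,0,7,5,3,4](0)
Move 4: P1 pit3 -> P1=[0,4,6,0,5,1](9) P2=[1,0,7,5,3,4](0)
Move 5: P2 pit3 -> P1=[1,5,6,0,5,1](9) P2=[1,0,7,0,4,5](1)
Move 6: P2 pit4 -> P1=[2,6,6,0,5,1](9) P2=[1,0,7,0,0,6](2)

Answer: 9 2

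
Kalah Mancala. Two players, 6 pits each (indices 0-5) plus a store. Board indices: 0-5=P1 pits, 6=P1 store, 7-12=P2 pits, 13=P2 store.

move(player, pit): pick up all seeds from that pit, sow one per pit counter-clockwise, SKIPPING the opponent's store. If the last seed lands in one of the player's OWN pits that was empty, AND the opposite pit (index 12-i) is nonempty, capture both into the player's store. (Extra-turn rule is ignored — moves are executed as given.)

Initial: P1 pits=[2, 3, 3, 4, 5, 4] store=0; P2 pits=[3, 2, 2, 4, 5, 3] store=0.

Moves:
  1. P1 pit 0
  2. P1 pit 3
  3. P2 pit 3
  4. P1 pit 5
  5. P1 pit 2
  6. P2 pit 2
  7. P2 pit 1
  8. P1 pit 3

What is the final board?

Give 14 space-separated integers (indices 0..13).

Answer: 1 4 0 0 8 1 3 5 0 1 3 8 5 1

Derivation:
Move 1: P1 pit0 -> P1=[0,4,4,4,5,4](0) P2=[3,2,2,4,5,3](0)
Move 2: P1 pit3 -> P1=[0,4,4,0,6,5](1) P2=[4,2,2,4,5,3](0)
Move 3: P2 pit3 -> P1=[1,4,4,0,6,5](1) P2=[4,2,2,0,6,4](1)
Move 4: P1 pit5 -> P1=[1,4,4,0,6,0](2) P2=[5,3,3,1,6,4](1)
Move 5: P1 pit2 -> P1=[1,4,0,1,7,1](3) P2=[5,3,3,1,6,4](1)
Move 6: P2 pit2 -> P1=[1,4,0,1,7,1](3) P2=[5,3,0,2,7,5](1)
Move 7: P2 pit1 -> P1=[1,4,0,1,7,1](3) P2=[5,0,1,3,8,5](1)
Move 8: P1 pit3 -> P1=[1,4,0,0,8,1](3) P2=[5,0,1,3,8,5](1)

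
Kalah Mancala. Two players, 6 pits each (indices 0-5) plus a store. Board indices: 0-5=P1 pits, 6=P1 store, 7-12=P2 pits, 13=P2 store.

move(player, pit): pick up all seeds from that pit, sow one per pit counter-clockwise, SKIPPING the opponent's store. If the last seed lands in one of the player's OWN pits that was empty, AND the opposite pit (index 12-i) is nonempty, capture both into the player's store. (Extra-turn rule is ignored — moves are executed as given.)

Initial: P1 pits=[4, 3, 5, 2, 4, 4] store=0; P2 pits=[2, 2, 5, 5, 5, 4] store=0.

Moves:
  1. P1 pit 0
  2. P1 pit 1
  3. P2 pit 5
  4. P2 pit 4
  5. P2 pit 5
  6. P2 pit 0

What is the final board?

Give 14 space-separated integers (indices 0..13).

Move 1: P1 pit0 -> P1=[0,4,6,3,5,4](0) P2=[2,2,5,5,5,4](0)
Move 2: P1 pit1 -> P1=[0,0,7,4,6,5](0) P2=[2,2,5,5,5,4](0)
Move 3: P2 pit5 -> P1=[1,1,8,4,6,5](0) P2=[2,2,5,5,5,0](1)
Move 4: P2 pit4 -> P1=[2,2,9,4,6,5](0) P2=[2,2,5,5,0,1](2)
Move 5: P2 pit5 -> P1=[2,2,9,4,6,5](0) P2=[2,2,5,5,0,0](3)
Move 6: P2 pit0 -> P1=[2,2,9,4,6,5](0) P2=[0,3,6,5,0,0](3)

Answer: 2 2 9 4 6 5 0 0 3 6 5 0 0 3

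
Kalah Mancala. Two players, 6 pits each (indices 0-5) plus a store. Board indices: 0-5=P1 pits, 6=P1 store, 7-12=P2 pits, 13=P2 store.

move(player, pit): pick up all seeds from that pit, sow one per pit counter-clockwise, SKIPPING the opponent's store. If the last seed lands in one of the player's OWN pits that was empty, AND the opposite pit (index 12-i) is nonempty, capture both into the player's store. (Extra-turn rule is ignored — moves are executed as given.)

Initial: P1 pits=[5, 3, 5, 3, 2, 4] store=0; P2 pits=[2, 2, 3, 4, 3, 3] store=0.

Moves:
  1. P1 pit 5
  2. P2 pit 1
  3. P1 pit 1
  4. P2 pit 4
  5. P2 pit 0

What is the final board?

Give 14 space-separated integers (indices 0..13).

Move 1: P1 pit5 -> P1=[5,3,5,3,2,0](1) P2=[3,3,4,4,3,3](0)
Move 2: P2 pit1 -> P1=[5,3,5,3,2,0](1) P2=[3,0,5,5,4,3](0)
Move 3: P1 pit1 -> P1=[5,0,6,4,3,0](1) P2=[3,0,5,5,4,3](0)
Move 4: P2 pit4 -> P1=[6,1,6,4,3,0](1) P2=[3,0,5,5,0,4](1)
Move 5: P2 pit0 -> P1=[6,1,6,4,3,0](1) P2=[0,1,6,6,0,4](1)

Answer: 6 1 6 4 3 0 1 0 1 6 6 0 4 1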